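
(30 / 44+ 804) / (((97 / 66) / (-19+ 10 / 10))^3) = -1478285.47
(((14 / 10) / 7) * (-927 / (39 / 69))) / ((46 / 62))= -28737 / 65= -442.11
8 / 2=4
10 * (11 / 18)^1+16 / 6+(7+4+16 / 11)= 2102 / 99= 21.23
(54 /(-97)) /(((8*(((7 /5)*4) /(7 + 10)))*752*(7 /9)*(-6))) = 0.00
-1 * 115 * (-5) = 575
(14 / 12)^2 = 49 / 36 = 1.36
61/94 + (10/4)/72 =4627/6768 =0.68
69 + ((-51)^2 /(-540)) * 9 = 513 /20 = 25.65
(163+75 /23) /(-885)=-3824 /20355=-0.19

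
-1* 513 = -513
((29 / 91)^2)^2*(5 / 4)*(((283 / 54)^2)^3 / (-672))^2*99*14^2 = 10265778923798015219046675536531887255 / 43170854388056722042715765735424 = 237794.20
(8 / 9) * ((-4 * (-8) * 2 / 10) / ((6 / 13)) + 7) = 2504 / 135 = 18.55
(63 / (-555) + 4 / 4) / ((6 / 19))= 1558 / 555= 2.81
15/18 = 5/6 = 0.83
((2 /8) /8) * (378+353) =731 /32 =22.84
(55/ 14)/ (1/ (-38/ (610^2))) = -209/ 520940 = -0.00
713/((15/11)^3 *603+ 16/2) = 949003/2045773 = 0.46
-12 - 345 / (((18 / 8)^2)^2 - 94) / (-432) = -82268 / 6849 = -12.01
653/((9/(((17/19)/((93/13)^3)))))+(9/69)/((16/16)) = 973579772/3163536081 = 0.31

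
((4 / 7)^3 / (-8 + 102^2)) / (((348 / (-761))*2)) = -1522 / 77556759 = -0.00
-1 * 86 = -86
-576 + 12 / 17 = -9780 / 17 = -575.29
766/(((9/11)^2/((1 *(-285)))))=-8805170/27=-326117.41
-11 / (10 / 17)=-187 / 10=-18.70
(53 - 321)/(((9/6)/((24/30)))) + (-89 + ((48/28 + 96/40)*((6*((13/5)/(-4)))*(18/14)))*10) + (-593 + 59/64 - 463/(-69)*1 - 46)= -1069.60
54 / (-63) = -0.86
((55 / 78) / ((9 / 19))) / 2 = 1045 / 1404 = 0.74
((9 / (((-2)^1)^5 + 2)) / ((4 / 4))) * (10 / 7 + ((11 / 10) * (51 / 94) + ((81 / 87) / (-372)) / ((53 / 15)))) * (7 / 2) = -952154241 / 447881800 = -2.13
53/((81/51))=901/27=33.37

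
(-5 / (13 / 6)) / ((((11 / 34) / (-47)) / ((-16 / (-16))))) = 47940 / 143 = 335.24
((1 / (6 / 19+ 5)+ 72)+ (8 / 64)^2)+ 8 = 518437 / 6464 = 80.20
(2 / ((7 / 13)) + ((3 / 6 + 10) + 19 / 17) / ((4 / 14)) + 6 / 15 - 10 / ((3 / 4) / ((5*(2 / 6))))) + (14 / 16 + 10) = 1432091 / 42840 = 33.43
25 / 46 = 0.54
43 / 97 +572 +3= 55818 / 97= 575.44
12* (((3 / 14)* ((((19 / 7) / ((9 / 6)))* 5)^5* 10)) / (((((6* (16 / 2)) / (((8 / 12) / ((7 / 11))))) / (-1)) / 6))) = -13618544500000 / 66706983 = -204154.71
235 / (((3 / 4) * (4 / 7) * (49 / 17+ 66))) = 7.96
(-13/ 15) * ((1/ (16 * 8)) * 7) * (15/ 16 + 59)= -87269/ 30720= -2.84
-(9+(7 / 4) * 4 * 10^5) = -700009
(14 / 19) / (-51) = -14 / 969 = -0.01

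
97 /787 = 0.12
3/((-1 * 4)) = -3/4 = -0.75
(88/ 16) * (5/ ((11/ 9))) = 45/ 2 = 22.50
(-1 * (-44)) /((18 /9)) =22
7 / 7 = 1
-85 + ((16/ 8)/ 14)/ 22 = -84.99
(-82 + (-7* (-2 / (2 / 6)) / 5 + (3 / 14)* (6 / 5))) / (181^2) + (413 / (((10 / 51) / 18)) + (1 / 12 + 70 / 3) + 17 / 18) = 37937.76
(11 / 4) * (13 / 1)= 143 / 4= 35.75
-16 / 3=-5.33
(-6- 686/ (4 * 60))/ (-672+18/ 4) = 0.01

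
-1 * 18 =-18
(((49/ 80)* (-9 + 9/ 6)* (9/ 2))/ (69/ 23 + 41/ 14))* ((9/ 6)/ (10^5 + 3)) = -27783/ 531215936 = -0.00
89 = 89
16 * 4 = 64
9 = 9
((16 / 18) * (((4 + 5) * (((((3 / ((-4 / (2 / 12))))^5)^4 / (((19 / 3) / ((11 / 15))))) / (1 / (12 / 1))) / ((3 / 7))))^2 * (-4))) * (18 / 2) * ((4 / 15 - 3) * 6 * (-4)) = -19690209 / 14643899733836506046089915428503552000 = -0.00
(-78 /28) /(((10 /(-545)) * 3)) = 1417 /28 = 50.61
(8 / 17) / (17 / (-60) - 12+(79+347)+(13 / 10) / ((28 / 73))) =6720 / 5956273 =0.00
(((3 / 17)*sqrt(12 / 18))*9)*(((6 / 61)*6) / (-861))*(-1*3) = 324*sqrt(6) / 297619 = 0.00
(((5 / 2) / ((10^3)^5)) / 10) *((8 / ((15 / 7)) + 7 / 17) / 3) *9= 0.00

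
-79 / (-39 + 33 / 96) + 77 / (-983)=2389775 / 1215971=1.97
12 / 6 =2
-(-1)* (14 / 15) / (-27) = -14 / 405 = -0.03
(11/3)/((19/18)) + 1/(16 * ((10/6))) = 5337/1520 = 3.51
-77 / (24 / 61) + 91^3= 18081007 / 24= 753375.29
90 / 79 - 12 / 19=762 / 1501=0.51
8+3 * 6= 26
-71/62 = -1.15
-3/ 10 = -0.30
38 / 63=0.60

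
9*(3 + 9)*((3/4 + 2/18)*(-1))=-93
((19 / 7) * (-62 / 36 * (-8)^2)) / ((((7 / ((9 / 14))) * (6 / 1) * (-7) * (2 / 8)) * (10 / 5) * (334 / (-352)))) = -1658624 / 1202901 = -1.38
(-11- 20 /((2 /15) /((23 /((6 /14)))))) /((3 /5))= -13435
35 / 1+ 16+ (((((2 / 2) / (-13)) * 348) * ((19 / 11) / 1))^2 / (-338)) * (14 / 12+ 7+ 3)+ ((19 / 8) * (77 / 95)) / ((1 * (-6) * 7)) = -16320880211 / 829411440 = -19.68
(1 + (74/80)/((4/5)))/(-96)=-23/1024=-0.02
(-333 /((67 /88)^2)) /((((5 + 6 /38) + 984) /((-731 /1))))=424.53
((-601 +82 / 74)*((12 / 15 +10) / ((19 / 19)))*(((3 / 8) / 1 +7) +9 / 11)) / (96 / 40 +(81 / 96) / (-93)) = -35719401312 / 1608871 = -22201.53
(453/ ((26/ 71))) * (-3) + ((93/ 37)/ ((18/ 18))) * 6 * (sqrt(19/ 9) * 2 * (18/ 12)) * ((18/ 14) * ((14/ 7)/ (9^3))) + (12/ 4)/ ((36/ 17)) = -578713/ 156 + 124 * sqrt(19)/ 2331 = -3709.47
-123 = -123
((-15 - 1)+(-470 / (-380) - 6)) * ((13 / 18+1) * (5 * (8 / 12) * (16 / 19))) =-326120 / 3249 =-100.38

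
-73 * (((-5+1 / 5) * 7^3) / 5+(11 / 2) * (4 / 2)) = 580861 / 25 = 23234.44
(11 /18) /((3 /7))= 77 /54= 1.43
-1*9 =-9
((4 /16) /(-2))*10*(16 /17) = -1.18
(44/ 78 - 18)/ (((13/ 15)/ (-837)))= 2845800/ 169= 16839.05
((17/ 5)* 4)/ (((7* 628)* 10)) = 17/ 54950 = 0.00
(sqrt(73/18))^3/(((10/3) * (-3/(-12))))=73 * sqrt(146)/90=9.80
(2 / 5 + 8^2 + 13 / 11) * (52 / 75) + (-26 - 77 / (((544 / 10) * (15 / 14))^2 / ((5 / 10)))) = 8907738589 / 457776000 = 19.46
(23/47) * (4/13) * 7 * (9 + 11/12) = 10.45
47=47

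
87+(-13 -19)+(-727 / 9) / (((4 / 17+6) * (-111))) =5836529 / 105894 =55.12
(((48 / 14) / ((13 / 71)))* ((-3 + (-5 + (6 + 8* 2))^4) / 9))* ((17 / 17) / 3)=47438224 / 819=57922.13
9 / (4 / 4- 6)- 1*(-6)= 21 / 5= 4.20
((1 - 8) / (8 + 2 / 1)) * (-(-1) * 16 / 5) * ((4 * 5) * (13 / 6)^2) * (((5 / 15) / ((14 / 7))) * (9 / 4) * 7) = -8281 / 15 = -552.07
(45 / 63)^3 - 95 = -32460 / 343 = -94.64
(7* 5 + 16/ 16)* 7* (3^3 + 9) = 9072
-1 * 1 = -1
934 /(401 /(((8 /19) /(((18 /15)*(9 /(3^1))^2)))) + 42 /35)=18680 /205737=0.09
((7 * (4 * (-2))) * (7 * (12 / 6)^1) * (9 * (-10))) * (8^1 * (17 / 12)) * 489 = 391043520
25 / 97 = 0.26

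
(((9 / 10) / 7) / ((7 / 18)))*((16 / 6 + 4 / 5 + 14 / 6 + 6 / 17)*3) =127089 / 20825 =6.10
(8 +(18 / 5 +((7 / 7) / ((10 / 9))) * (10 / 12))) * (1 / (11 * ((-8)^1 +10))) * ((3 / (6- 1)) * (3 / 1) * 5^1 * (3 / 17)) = 6669 / 7480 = 0.89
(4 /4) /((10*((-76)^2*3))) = 1 /173280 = 0.00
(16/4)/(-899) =-4/899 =-0.00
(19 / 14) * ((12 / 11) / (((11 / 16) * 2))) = 912 / 847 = 1.08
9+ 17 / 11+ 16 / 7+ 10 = 1758 / 77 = 22.83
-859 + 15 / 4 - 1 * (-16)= -3357 / 4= -839.25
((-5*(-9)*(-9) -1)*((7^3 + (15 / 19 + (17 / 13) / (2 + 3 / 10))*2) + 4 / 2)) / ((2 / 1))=-401001125 / 5681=-70586.36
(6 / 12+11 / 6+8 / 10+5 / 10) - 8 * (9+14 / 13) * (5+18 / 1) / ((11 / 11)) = -721703 / 390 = -1850.52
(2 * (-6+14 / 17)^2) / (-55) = -1408 / 1445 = -0.97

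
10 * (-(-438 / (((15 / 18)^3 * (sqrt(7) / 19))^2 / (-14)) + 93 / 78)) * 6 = -2301674769546 / 40625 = -56656609.71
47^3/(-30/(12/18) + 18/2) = -103823/36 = -2883.97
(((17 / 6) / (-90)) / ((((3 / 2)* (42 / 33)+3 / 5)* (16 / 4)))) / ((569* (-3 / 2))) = 187 / 50882256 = 0.00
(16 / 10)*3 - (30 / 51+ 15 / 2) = -559 / 170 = -3.29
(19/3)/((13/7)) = 133/39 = 3.41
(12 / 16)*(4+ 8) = 9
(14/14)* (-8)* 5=-40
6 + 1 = 7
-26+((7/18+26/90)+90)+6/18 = 5851/90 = 65.01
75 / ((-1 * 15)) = -5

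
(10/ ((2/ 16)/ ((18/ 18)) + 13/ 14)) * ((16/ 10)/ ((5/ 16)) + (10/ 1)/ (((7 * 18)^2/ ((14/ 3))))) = 3485648/ 71685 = 48.62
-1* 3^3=-27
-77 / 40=-1.92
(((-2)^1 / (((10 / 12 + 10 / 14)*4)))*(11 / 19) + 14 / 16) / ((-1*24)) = -6797 / 237120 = -0.03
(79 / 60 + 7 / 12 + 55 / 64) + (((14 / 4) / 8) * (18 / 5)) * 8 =15.36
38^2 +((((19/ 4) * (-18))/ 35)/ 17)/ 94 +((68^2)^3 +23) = 11059316770419089/ 111860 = 98867484091.00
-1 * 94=-94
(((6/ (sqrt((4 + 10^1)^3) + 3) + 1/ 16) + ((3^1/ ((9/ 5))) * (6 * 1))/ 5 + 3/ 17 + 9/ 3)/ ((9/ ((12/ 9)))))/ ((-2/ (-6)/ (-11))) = -14272423/ 557940 - 1232 * sqrt(14)/ 8205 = -26.14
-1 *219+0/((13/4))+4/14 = -1531/7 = -218.71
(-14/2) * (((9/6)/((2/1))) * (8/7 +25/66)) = -703/88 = -7.99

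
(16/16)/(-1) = -1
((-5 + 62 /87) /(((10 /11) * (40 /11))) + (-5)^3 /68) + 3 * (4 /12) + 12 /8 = -375761 /591600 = -0.64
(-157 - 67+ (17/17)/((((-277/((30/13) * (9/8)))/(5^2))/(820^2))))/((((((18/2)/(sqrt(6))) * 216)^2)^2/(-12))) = 142036031/29762158525632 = 0.00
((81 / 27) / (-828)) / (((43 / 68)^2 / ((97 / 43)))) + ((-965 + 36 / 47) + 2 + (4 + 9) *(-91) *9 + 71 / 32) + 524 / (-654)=-3479836477408359 / 299783369696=-11607.84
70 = 70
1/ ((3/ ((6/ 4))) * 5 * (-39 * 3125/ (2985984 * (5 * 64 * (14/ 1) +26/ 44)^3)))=-59582697539742625536/ 270359375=-220383323270.16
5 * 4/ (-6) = -10/ 3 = -3.33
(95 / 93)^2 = 9025 / 8649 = 1.04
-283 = -283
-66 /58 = -33 /29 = -1.14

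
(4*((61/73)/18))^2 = 14884/431649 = 0.03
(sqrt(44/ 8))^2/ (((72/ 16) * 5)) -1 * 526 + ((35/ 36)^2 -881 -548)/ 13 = -635.61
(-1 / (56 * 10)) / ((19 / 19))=-1 / 560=-0.00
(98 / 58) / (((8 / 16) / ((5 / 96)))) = 245 / 1392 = 0.18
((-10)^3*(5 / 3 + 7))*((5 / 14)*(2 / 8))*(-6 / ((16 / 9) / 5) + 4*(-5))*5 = 11984375 / 84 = 142671.13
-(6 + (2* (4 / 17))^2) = -1798 / 289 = -6.22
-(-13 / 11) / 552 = 13 / 6072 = 0.00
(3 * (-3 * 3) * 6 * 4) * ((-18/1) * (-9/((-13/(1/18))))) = 5832/13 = 448.62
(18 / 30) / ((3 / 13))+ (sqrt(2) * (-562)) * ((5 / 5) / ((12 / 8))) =13 / 5 - 1124 * sqrt(2) / 3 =-527.26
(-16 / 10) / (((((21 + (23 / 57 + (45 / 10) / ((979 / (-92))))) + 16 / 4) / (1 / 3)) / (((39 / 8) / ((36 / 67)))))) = -0.19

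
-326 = -326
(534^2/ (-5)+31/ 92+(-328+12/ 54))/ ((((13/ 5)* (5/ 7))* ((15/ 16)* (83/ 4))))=-2045850352/ 1288575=-1587.68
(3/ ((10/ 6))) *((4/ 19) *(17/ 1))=612/ 95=6.44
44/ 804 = 11/ 201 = 0.05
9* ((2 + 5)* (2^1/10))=63/5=12.60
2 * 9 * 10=180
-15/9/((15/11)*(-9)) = 11/81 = 0.14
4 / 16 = 1 / 4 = 0.25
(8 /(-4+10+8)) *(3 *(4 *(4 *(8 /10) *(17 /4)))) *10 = 6528 /7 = 932.57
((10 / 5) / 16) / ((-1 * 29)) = -1 / 232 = -0.00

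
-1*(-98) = 98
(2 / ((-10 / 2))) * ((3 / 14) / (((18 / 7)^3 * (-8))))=49 / 77760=0.00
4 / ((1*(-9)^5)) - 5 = -5.00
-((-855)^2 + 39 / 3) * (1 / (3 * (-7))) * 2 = 69622.67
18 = 18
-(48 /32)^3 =-27 /8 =-3.38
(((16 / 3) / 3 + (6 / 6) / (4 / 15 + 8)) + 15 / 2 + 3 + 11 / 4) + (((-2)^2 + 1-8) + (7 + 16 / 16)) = 11243 / 558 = 20.15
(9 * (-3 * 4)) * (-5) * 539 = 291060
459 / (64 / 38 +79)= 2907 / 511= 5.69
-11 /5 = -2.20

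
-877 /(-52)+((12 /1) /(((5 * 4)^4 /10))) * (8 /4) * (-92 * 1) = 27182 /1625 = 16.73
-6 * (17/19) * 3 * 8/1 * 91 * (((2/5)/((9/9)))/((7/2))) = -127296/95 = -1339.96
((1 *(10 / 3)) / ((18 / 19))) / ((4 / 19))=1805 / 108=16.71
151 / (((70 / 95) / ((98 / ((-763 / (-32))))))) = 842.28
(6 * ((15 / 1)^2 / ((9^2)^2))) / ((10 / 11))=55 / 243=0.23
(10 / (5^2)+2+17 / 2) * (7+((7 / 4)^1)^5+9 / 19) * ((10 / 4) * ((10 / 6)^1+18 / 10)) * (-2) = -658537997 / 145920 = -4513.01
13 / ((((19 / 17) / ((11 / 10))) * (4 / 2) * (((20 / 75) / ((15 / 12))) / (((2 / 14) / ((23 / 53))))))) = 1932645 / 195776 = 9.87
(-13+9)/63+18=1130/63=17.94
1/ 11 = 0.09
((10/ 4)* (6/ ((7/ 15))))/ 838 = 225/ 5866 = 0.04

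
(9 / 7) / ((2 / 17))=153 / 14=10.93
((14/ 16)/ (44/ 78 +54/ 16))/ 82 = 273/ 100778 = 0.00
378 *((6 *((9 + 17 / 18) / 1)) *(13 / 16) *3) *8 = 439803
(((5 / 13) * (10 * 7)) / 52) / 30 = 35 / 2028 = 0.02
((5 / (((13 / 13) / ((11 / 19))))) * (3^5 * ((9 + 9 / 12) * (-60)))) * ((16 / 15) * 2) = -16679520 / 19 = -877869.47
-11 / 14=-0.79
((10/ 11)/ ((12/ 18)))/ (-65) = -3/ 143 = -0.02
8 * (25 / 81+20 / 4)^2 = 1479200 / 6561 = 225.45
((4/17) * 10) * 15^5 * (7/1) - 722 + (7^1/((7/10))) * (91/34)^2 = 7228874089/578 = 12506702.58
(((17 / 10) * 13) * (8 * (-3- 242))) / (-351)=3332 / 27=123.41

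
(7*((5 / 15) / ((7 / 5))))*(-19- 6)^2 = 3125 / 3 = 1041.67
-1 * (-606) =606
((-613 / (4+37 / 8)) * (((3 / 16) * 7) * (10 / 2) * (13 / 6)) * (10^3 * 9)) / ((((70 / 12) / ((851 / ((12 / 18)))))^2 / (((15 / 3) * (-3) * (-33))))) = -1509095026617750 / 7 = -215585003802535.71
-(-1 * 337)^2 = -113569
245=245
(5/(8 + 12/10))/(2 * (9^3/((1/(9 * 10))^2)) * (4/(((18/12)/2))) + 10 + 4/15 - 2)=375/43460069704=0.00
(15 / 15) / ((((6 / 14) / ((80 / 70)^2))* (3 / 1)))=64 / 63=1.02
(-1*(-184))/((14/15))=197.14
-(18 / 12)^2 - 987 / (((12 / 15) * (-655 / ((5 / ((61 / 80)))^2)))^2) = -8455276296609 / 950433909604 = -8.90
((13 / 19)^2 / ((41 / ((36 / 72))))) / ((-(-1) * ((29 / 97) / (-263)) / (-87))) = 12934077 / 29602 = 436.93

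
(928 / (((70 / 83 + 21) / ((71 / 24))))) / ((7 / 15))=3417940 / 12691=269.32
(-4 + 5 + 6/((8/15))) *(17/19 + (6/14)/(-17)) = 6881/646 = 10.65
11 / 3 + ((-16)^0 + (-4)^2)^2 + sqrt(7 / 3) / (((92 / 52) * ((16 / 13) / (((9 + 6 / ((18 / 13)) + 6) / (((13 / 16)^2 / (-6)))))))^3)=878 / 3 - 6393430016 * sqrt(21) / 36501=-802380.60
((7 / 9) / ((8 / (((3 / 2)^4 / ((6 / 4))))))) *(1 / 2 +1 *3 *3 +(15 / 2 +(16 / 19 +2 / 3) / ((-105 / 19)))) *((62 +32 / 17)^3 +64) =843789836659 / 589560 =1431219.62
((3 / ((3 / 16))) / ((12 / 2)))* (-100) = -800 / 3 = -266.67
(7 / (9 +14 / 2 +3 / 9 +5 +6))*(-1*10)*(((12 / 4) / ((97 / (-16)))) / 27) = 560 / 11931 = 0.05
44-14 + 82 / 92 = 1421 / 46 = 30.89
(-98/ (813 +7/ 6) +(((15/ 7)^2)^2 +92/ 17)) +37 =12636678814/ 199391045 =63.38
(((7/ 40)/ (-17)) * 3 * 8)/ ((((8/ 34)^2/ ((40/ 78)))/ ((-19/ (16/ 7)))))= 15827/ 832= 19.02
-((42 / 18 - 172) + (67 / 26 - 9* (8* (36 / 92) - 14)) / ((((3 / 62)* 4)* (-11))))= 8557675 / 39468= 216.83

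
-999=-999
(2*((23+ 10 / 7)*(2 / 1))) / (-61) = -1.60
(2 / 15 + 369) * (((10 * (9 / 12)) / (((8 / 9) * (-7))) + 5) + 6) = 867727 / 240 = 3615.53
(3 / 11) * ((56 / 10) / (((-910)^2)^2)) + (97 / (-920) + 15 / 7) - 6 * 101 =-37422956008562987 / 61962375475000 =-603.96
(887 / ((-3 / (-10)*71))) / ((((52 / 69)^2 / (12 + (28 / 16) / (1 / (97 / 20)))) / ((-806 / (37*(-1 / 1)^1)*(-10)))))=-357611271105 / 1092832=-327233.53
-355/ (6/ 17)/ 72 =-6035/ 432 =-13.97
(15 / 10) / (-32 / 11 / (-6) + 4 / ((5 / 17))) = 495 / 4648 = 0.11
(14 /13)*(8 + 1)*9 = 87.23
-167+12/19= -3161/19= -166.37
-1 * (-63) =63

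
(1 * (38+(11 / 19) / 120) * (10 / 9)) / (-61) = -86651 / 125172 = -0.69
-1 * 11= -11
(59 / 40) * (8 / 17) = 59 / 85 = 0.69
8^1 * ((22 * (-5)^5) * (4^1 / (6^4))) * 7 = -962500 / 81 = -11882.72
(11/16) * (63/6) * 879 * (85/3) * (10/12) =9588425/64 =149819.14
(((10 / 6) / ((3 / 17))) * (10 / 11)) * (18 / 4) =425 / 11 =38.64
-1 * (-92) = 92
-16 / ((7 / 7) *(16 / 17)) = -17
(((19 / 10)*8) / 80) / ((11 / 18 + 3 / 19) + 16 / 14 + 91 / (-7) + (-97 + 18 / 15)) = -0.00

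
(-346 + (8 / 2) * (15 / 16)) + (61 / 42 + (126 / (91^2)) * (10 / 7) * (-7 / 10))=-4838179 / 14196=-340.81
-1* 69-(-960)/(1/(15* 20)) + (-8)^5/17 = 4862059/17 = 286003.47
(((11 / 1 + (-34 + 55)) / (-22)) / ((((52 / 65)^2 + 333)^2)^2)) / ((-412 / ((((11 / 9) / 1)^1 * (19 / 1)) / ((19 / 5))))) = 7812500 / 4486960216844324847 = 0.00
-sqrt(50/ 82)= -5 * sqrt(41)/ 41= -0.78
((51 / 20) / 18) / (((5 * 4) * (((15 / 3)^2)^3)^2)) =17 / 585937500000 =0.00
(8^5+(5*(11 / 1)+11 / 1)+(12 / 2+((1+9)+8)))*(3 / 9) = 32858 / 3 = 10952.67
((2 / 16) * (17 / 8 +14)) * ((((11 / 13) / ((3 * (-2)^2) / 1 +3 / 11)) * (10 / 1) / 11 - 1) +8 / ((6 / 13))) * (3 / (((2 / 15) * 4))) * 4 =1237325 / 1664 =743.58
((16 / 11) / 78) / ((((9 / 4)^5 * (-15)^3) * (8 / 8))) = -8192 / 85495570875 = -0.00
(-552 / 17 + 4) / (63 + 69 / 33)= -0.44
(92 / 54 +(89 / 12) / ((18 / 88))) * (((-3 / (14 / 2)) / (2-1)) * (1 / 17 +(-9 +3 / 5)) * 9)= 145345 / 119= 1221.39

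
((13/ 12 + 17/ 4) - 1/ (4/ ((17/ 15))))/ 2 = 101/ 40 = 2.52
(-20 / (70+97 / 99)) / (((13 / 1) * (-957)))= 60 / 2649179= 0.00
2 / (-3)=-2 / 3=-0.67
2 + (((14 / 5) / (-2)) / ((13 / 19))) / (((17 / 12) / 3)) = -2578 / 1105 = -2.33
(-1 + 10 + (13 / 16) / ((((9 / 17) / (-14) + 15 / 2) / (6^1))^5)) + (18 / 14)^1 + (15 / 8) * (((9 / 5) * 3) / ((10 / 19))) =1184836677619489 / 39764598702080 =29.80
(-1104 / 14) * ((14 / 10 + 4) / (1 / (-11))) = 163944 / 35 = 4684.11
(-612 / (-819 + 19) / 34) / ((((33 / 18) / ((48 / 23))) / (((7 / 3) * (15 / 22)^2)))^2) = 32148900 / 937155769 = 0.03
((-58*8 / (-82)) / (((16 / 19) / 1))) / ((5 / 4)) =1102 / 205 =5.38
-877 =-877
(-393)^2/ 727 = 154449/ 727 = 212.45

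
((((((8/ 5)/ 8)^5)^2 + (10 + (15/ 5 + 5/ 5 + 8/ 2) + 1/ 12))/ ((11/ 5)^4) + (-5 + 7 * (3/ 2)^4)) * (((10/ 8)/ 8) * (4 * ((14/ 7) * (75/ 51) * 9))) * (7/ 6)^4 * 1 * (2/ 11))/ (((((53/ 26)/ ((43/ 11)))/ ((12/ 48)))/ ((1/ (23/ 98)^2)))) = 48016044047941815209/ 31719218632992000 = 1513.78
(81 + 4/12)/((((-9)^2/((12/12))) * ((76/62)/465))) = 586210/1539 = 380.90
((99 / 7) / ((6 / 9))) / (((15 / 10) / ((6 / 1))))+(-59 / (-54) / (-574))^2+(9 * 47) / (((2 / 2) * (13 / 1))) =1466244871957 / 12489776208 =117.40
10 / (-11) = -10 / 11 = -0.91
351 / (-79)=-351 / 79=-4.44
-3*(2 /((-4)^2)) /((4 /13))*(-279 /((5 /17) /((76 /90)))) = 390507 /400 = 976.27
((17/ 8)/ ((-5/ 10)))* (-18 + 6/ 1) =51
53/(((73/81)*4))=4293/292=14.70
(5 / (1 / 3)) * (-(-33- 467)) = 7500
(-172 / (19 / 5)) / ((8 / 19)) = -215 / 2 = -107.50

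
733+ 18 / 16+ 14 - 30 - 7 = 5689 / 8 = 711.12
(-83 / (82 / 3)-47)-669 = -58961 / 82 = -719.04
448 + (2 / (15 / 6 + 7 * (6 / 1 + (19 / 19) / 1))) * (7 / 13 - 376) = 580348 / 1339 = 433.42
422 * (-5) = -2110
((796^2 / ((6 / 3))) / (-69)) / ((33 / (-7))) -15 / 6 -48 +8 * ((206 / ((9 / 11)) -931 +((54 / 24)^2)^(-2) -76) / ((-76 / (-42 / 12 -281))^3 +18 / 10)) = -579899524395124135 / 241850667803382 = -2397.76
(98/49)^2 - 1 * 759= -755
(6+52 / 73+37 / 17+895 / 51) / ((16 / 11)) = 270677 / 14892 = 18.18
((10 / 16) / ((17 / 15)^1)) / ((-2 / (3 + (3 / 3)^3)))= -75 / 68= -1.10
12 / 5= 2.40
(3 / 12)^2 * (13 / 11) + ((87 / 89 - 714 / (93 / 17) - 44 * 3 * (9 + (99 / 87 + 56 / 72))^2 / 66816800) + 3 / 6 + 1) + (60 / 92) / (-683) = -46280997539611270451977 / 361666565626579210800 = -127.97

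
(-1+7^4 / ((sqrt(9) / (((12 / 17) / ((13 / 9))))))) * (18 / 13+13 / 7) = 25433425 / 20111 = 1264.65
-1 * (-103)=103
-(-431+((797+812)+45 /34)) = -40097 /34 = -1179.32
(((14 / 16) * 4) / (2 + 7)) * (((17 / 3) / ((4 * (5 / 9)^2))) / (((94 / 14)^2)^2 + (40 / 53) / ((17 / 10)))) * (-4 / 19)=-772298457 / 4177675331950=-0.00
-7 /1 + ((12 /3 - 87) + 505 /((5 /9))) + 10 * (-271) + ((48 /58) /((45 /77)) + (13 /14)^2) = -1888.72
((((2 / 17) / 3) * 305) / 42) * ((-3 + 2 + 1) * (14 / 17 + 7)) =0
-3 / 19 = -0.16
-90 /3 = -30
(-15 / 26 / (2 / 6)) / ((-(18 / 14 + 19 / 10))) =1575 / 2899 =0.54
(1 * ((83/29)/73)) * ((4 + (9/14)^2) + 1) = 88063/414932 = 0.21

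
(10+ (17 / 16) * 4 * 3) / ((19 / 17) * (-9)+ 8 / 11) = -17017 / 6980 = -2.44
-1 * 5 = -5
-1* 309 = -309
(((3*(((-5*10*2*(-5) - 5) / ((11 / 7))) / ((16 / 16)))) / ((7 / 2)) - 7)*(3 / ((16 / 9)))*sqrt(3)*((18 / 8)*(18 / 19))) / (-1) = -575181*sqrt(3) / 608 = -1638.56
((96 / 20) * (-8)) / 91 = -192 / 455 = -0.42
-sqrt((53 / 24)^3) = -53 * sqrt(318) / 288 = -3.28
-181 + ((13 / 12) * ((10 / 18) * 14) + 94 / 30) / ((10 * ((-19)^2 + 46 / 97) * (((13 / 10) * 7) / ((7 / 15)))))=-334137815213 / 1846066950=-181.00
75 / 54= 25 / 18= 1.39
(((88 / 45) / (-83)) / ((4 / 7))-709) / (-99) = 2648269 / 369765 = 7.16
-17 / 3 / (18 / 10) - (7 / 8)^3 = -52781 / 13824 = -3.82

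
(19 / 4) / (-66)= -19 / 264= -0.07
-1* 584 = -584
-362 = -362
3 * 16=48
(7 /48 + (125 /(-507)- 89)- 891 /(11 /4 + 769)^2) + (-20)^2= 296711115023 /954368688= 310.90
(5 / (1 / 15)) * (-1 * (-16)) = 1200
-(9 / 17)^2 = -0.28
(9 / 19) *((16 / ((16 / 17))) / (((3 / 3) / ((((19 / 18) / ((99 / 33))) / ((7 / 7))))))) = 17 / 6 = 2.83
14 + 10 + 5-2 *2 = 25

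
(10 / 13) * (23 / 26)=0.68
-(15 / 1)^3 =-3375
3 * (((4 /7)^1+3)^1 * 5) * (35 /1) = 1875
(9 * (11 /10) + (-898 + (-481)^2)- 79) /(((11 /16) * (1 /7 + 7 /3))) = 8796858 /65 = 135336.28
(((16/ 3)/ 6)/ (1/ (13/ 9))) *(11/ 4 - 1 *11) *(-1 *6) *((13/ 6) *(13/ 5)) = 48334/ 135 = 358.03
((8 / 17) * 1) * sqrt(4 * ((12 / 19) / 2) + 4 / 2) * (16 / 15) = 128 * sqrt(1178) / 4845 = 0.91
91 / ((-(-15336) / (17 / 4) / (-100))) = -2.52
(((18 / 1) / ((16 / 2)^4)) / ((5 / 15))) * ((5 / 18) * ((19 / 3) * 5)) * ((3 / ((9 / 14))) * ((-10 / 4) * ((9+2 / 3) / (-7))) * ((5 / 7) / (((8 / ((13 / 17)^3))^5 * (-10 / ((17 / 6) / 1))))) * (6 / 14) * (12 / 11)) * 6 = -3525428381345500888375 / 6090508473459639002630979584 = -0.00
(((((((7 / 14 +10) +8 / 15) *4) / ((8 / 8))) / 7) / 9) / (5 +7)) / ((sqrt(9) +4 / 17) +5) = 5627 / 793800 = 0.01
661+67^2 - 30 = 5120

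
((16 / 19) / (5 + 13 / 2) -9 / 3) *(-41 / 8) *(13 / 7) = 681707 / 24472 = 27.86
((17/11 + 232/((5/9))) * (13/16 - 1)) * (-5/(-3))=-23053/176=-130.98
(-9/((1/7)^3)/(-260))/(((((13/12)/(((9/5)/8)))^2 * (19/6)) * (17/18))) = 0.17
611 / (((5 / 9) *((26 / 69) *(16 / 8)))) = 29187 / 20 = 1459.35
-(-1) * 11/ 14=11/ 14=0.79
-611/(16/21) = -12831/16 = -801.94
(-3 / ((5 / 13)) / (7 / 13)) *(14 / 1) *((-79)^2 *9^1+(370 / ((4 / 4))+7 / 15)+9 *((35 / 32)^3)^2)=-11469328.62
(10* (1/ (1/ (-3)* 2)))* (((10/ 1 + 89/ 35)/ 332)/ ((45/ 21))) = -439/ 1660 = -0.26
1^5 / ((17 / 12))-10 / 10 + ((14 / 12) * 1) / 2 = 59 / 204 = 0.29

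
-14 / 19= -0.74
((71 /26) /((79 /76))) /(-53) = -2698 /54431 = -0.05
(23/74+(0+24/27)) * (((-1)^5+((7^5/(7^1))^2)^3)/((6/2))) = 8504077992948475839200/111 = 76613315251788070623.42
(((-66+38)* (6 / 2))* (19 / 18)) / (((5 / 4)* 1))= -1064 / 15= -70.93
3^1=3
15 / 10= 3 / 2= 1.50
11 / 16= 0.69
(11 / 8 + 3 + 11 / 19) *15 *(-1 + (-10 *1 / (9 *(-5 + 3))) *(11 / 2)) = 152.75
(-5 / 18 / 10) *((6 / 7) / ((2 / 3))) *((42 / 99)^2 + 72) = -19651 / 7623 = -2.58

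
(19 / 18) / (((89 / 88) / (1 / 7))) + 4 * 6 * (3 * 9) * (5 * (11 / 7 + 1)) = 46715156 / 5607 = 8331.58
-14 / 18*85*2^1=-1190 / 9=-132.22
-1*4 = -4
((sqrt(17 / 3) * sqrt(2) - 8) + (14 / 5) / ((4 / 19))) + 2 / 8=sqrt(102) / 3 + 111 / 20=8.92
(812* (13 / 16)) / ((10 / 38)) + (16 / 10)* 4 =50269 / 20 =2513.45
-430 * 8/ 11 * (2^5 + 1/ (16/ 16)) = -10320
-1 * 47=-47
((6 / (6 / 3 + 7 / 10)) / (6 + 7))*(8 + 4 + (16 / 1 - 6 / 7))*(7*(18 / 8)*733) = 696350 / 13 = 53565.38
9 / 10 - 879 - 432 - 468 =-17781 / 10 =-1778.10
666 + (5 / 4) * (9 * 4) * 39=2421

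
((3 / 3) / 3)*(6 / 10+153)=256 / 5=51.20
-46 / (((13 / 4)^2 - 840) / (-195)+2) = -143520 / 19511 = -7.36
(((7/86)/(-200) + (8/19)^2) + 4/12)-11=-195399581/18627600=-10.49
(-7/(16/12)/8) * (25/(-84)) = 25/128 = 0.20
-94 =-94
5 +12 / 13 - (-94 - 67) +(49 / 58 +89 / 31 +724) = 20911289 / 23374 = 894.64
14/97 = 0.14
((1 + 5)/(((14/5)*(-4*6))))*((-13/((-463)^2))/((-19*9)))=-65/2052797544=-0.00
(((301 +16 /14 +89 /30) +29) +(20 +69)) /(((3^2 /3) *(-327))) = -88853 /206010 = -0.43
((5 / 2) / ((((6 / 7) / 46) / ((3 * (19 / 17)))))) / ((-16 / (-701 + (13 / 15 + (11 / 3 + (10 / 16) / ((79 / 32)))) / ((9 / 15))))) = 7536443005 / 386784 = 19484.89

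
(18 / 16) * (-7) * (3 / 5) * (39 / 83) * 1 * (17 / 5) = -125307 / 16600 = -7.55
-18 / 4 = -9 / 2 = -4.50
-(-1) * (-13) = -13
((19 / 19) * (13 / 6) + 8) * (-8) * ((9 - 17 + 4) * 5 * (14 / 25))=13664 / 15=910.93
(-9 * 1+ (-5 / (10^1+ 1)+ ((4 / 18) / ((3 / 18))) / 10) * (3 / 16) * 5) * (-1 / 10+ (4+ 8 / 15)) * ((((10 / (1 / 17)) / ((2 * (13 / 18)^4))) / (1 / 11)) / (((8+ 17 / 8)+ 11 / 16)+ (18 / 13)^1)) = -64757192472 / 5573789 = -11618.16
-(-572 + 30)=542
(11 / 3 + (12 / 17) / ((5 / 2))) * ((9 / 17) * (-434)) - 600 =-2178114 / 1445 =-1507.35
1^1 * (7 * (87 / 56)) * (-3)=-32.62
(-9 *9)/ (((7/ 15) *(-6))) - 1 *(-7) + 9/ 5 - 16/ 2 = 2081/ 70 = 29.73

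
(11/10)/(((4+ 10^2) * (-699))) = -11/726960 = -0.00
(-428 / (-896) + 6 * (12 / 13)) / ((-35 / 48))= -52557 / 6370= -8.25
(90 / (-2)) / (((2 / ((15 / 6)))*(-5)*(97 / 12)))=1.39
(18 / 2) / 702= 1 / 78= 0.01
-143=-143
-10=-10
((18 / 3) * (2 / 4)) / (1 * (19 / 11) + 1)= 11 / 10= 1.10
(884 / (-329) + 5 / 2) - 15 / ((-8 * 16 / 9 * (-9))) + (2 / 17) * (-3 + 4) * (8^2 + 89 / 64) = 7.39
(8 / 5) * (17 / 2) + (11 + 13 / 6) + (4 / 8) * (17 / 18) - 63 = -6437 / 180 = -35.76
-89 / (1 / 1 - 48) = 89 / 47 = 1.89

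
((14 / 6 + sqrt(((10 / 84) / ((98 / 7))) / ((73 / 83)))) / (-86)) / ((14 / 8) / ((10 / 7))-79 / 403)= -56420 / 2139723-4030 * sqrt(90885) / 1093398453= -0.03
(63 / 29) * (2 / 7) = 18 / 29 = 0.62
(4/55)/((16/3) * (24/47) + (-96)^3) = -47/571758880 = -0.00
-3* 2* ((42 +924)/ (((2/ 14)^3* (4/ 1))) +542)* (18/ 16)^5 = -29539793691/ 32768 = -901482.96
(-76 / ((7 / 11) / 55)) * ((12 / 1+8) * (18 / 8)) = -2069100 / 7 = -295585.71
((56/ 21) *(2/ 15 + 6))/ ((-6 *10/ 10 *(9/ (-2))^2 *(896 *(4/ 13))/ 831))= -82823/ 204120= -0.41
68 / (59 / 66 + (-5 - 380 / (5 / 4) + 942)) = 264 / 2461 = 0.11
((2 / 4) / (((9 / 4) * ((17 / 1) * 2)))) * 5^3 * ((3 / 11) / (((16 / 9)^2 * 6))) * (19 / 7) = 21375 / 670208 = 0.03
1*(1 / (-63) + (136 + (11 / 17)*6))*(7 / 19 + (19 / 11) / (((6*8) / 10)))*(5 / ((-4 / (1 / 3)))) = -2736042205 / 64465632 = -42.44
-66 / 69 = -22 / 23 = -0.96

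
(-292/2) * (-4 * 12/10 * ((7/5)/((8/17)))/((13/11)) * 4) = 2293368/325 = 7056.52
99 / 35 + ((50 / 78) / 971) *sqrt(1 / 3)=25 *sqrt(3) / 113607 + 99 / 35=2.83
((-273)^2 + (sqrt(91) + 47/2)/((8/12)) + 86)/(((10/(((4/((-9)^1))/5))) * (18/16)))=-1194404/2025 - 8 * sqrt(91)/675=-589.94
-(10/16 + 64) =-517/8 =-64.62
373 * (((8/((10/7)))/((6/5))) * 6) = 10444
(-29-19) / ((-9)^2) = -16 / 27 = -0.59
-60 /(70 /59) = -354 /7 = -50.57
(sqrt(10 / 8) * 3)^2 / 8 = 45 / 32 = 1.41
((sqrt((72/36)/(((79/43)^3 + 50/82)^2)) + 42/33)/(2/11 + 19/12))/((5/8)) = 573722512 * sqrt(2)/4310941535 + 1344/1165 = 1.34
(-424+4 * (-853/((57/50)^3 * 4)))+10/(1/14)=-159219812/185193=-859.75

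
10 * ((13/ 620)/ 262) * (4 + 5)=117/ 16244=0.01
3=3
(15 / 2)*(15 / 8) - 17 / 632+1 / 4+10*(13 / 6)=136331 / 3792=35.95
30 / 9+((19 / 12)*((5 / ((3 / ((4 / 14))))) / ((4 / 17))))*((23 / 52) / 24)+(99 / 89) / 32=191852809 / 55980288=3.43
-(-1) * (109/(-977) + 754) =736549/977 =753.89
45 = 45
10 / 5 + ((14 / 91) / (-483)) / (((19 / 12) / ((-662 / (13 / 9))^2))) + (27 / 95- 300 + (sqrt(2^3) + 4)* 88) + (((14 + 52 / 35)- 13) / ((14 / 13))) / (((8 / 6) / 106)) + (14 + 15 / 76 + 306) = 176* sqrt(2) + 242619640429 / 470443610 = 764.63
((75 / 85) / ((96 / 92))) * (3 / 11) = 345 / 1496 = 0.23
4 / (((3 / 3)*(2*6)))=1 / 3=0.33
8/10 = 4/5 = 0.80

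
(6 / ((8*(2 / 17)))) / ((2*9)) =17 / 48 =0.35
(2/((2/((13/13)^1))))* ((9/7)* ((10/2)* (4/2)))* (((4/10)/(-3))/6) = -2/7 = -0.29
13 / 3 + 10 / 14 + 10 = 316 / 21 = 15.05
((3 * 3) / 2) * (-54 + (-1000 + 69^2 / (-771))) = -2452185 / 514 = -4770.79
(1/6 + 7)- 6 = 7/6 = 1.17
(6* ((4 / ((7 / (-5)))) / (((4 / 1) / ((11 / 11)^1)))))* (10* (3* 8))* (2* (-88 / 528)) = 2400 / 7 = 342.86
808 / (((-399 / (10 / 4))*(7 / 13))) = -26260 / 2793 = -9.40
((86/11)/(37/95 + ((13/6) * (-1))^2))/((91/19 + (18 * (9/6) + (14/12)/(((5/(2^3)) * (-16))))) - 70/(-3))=0.03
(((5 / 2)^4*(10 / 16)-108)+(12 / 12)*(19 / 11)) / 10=-115257 / 14080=-8.19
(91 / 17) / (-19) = -91 / 323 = -0.28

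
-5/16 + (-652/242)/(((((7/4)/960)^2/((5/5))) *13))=-76913434985/1233232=-62367.37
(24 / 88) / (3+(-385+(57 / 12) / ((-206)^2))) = -169744 / 237754693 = -0.00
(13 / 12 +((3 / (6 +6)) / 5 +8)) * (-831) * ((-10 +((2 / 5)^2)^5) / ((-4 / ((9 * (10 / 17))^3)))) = -5403228694009092 / 1919140625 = -2815441.78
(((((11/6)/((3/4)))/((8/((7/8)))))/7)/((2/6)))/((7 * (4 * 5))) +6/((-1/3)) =-241909/13440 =-18.00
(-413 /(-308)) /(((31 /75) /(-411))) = -1333.34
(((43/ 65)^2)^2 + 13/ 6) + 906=97288568431/ 107103750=908.36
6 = 6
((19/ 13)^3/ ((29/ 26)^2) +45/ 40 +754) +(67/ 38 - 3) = 1256993675/ 1661816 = 756.40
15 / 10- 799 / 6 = -395 / 3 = -131.67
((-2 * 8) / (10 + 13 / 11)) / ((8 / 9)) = -66 / 41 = -1.61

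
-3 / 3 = -1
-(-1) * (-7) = -7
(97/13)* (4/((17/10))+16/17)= 5432/221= 24.58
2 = 2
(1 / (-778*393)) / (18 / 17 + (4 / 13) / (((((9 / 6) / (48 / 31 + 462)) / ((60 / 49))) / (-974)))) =335699 / 11639993064778116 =0.00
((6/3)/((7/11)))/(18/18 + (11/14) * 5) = 44/69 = 0.64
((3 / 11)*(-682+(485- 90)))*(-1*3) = 2583 / 11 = 234.82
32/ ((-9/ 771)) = -8224/ 3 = -2741.33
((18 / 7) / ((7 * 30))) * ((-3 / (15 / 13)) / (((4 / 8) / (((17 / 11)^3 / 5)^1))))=-383214 / 8152375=-0.05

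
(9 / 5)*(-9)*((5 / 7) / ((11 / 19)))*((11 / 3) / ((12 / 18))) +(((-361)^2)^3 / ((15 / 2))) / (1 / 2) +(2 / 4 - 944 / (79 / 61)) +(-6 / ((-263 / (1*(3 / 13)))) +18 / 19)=318039480811443401587802 / 538851495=590217311750138.88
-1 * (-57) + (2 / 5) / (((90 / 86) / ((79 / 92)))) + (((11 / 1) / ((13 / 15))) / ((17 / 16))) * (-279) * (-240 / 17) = 1831844244679 / 38884950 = 47109.34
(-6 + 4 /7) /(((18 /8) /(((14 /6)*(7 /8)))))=-4.93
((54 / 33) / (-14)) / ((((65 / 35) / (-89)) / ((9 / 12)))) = 2403 / 572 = 4.20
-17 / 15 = -1.13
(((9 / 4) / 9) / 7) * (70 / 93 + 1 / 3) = 101 / 2604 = 0.04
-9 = -9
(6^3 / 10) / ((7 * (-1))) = -108 / 35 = -3.09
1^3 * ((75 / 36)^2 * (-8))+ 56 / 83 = -50867 / 1494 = -34.05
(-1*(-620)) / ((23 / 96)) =59520 / 23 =2587.83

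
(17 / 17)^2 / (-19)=-1 / 19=-0.05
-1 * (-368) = 368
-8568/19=-450.95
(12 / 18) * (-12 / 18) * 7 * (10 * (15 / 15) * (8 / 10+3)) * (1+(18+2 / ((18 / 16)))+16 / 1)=-352184 / 81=-4347.95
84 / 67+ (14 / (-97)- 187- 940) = -7317163 / 6499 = -1125.89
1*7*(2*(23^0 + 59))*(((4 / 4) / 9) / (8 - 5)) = 280 / 9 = 31.11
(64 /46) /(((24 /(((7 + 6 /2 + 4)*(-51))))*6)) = -476 /69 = -6.90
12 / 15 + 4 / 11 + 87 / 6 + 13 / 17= 30721 / 1870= 16.43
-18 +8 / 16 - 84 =-101.50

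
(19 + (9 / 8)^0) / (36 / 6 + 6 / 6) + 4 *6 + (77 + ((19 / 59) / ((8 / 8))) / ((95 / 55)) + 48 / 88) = 475148 / 4543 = 104.59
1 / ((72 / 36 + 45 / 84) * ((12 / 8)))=56 / 213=0.26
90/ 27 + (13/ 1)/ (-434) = 4301/ 1302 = 3.30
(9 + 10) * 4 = 76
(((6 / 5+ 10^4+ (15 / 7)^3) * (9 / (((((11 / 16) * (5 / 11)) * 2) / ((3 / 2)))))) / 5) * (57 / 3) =35230650516 / 42875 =821706.13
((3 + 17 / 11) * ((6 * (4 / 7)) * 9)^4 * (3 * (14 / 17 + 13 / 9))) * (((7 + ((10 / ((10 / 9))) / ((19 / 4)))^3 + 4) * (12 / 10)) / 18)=102479127196262400 / 3079601833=33276745.75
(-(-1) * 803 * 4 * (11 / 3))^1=35332 / 3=11777.33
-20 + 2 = -18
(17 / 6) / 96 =0.03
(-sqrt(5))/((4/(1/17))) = -sqrt(5)/68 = -0.03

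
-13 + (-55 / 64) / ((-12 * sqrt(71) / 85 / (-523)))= -2445025 * sqrt(71) / 54528 - 13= -390.83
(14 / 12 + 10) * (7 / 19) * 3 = 469 / 38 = 12.34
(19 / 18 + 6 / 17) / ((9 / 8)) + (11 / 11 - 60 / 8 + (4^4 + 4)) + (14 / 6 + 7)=727291 / 2754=264.09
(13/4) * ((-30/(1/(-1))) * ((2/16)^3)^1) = 0.19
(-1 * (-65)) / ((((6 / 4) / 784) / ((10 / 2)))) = 509600 / 3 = 169866.67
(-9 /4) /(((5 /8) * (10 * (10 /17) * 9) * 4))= -17 /1000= -0.02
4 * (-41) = -164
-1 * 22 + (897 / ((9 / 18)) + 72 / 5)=8932 / 5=1786.40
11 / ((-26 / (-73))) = 803 / 26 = 30.88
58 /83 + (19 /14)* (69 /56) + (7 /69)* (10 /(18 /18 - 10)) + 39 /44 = 1397810087 /444506832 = 3.14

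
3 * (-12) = -36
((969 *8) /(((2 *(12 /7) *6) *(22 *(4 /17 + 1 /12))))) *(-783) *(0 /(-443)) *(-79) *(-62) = 0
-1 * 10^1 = -10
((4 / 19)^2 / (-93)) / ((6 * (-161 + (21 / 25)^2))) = 625 / 1261304037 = 0.00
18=18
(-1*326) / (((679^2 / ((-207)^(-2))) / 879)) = -95518 / 6585048603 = -0.00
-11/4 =-2.75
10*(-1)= -10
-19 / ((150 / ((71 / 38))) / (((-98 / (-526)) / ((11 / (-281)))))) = 977599 / 867900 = 1.13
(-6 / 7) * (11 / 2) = -33 / 7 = -4.71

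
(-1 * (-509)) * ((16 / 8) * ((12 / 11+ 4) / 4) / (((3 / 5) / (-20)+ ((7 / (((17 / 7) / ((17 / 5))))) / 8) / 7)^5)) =4560640000000000 / 225622639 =20213574.40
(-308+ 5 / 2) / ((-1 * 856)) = 611 / 1712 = 0.36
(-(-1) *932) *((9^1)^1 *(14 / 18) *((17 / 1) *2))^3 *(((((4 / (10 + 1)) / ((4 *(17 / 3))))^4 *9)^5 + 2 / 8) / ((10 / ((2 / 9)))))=1748123692110688582761792074151803550538660843990744 / 25043664689641920285819721230978945923665965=69803030.58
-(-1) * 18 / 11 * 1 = 18 / 11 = 1.64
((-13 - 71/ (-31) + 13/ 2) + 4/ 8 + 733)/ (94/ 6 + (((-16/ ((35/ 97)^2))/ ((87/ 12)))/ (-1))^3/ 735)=248330743419071250000/ 7591031059030827227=32.71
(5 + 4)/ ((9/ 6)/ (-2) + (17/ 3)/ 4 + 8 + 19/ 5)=0.72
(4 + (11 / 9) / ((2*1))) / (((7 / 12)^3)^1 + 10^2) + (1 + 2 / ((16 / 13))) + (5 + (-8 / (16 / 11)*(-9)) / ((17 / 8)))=729149963 / 23547448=30.97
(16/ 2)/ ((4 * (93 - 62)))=0.06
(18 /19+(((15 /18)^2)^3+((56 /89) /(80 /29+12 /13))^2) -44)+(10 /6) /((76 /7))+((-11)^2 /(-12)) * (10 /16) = -41290480417108871 /845473628949696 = -48.84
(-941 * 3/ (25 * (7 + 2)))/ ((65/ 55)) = -10351/ 975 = -10.62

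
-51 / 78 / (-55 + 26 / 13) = 17 / 1378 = 0.01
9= 9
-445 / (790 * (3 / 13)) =-1157 / 474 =-2.44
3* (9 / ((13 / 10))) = 270 / 13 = 20.77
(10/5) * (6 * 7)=84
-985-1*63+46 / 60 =-31417 / 30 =-1047.23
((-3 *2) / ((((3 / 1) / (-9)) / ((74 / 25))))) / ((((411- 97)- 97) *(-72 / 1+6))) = -222 / 59675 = -0.00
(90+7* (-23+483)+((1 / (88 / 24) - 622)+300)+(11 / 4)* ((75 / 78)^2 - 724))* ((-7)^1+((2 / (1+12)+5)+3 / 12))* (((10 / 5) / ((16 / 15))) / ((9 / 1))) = -332.47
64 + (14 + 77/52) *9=10573/52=203.33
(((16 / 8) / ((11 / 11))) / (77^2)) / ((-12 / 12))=-2 / 5929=-0.00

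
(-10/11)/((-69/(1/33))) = 10/25047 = 0.00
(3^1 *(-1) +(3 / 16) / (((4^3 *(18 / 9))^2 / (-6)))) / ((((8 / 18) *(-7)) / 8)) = 505575 / 65536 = 7.71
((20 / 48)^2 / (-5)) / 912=-0.00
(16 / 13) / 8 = 2 / 13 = 0.15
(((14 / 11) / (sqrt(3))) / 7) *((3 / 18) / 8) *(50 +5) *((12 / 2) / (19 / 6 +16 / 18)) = 15 *sqrt(3) / 146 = 0.18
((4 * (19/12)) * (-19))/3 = -361/9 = -40.11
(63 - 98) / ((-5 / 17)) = 119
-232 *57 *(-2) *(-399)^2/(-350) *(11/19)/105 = -8291448/125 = -66331.58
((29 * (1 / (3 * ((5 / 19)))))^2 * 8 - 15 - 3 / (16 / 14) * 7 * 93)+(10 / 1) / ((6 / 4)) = 16339489 / 1800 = 9077.49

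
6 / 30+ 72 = 361 / 5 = 72.20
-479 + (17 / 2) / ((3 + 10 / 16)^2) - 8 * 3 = -422479 / 841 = -502.35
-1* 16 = -16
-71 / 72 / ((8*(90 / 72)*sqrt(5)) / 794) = -28187*sqrt(5) / 1800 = -35.02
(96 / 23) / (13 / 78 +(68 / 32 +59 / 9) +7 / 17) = 117504 / 260659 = 0.45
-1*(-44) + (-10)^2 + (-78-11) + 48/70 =1949/35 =55.69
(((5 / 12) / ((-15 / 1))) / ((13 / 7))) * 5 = -0.07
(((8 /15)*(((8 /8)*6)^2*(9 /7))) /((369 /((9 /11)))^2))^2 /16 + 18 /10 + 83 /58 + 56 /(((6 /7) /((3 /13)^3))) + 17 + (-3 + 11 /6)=192455354057355437129 /9687050543911015275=19.87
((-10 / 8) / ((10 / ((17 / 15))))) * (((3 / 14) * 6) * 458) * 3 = -250.26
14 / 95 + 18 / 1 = 1724 / 95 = 18.15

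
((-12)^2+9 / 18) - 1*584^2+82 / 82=-681821 / 2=-340910.50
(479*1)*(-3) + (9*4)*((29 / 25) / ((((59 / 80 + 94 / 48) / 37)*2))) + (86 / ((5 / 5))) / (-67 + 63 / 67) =-8245271734 / 7159055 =-1151.73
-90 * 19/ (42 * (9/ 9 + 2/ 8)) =-228/ 7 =-32.57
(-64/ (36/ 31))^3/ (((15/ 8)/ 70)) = -13666680832/ 2187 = -6249053.88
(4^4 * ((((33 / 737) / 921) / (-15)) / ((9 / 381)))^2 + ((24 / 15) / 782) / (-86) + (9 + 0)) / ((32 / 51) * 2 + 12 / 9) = 129639751786489027 / 37282098710943900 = 3.48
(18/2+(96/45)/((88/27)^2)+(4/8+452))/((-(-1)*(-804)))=-279329/486420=-0.57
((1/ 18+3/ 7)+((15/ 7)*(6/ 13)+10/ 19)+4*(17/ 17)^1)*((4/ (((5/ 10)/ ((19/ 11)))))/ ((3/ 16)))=11949760/ 27027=442.14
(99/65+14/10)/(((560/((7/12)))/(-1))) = -19/6240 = -0.00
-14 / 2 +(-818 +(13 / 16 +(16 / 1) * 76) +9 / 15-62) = 26433 / 80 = 330.41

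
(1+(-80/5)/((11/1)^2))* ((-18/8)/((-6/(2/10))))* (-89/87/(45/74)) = -23051/210540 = -0.11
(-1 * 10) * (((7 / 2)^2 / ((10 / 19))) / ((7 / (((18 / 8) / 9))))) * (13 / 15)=-1729 / 240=-7.20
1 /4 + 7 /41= 69 /164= 0.42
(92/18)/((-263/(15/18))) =-115/7101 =-0.02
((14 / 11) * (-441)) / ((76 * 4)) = -3087 / 1672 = -1.85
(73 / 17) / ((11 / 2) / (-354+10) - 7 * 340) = -50224 / 27836667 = -0.00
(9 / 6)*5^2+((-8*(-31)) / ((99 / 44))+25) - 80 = 1669 / 18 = 92.72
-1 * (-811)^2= -657721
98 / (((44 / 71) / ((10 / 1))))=17395 / 11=1581.36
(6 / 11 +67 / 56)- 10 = -5087 / 616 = -8.26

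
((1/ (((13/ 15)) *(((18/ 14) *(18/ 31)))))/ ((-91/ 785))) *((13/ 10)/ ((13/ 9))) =-24335/ 2028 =-12.00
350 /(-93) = -350 /93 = -3.76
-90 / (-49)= 90 / 49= 1.84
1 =1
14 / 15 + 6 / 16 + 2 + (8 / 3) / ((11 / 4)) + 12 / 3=8.28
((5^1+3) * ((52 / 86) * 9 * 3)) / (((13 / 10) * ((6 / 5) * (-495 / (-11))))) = 80 / 43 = 1.86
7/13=0.54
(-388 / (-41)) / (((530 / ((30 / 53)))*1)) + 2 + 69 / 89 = 28550339 / 10250041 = 2.79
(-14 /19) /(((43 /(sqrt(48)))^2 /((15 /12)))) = -0.02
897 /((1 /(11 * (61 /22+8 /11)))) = 34534.50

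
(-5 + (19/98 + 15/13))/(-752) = 99/20384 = 0.00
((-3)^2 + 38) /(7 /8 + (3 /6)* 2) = 376 /15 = 25.07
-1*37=-37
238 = 238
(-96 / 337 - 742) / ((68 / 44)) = -2751650 / 5729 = -480.30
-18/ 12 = -3/ 2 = -1.50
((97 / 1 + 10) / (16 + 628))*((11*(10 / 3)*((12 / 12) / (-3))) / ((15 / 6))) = -1177 / 1449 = -0.81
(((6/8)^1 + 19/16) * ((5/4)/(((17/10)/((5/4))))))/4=3875/8704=0.45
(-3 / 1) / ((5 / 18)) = -54 / 5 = -10.80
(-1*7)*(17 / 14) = -17 / 2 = -8.50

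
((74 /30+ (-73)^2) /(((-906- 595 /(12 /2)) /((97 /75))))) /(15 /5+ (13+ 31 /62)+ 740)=-31029136 /3421838625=-0.01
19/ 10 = 1.90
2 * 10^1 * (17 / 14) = 170 / 7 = 24.29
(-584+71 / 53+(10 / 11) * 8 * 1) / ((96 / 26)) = -1453621 / 9328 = -155.83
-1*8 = -8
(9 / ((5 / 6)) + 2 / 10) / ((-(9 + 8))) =-11 / 17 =-0.65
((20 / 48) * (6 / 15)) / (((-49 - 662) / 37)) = -37 / 4266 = -0.01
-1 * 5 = -5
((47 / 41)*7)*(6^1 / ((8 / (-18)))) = -8883 / 82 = -108.33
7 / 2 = 3.50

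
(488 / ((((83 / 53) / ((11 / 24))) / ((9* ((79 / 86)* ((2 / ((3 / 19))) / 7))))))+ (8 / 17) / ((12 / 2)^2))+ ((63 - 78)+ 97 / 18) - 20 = 5369342749 / 2548266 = 2107.06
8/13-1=-5/13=-0.38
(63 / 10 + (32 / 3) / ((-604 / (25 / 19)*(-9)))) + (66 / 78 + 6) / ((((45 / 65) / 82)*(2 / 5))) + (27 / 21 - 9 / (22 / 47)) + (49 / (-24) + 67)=496388176387 / 238586040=2080.54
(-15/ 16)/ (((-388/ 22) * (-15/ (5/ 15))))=-11/ 9312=-0.00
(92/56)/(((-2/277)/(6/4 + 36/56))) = -487.58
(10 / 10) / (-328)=-1 / 328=-0.00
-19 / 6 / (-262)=19 / 1572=0.01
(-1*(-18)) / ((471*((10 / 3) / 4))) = 0.05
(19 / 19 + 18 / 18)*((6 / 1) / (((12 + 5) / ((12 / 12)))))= 12 / 17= 0.71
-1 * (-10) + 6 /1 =16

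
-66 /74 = -33 /37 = -0.89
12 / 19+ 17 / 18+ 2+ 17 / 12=4.99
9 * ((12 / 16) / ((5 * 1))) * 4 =5.40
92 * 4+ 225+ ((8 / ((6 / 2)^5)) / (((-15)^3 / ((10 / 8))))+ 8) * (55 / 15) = 306234653 / 492075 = 622.33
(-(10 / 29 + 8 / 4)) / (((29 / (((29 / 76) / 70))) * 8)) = -17 / 308560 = -0.00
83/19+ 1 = 102/19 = 5.37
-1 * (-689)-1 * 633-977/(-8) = 1425/8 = 178.12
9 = 9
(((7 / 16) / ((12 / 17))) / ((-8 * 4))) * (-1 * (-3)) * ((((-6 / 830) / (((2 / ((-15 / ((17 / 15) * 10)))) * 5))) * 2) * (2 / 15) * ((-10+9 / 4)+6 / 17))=31689 / 288972800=0.00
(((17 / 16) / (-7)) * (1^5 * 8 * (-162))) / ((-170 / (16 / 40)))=-81 / 175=-0.46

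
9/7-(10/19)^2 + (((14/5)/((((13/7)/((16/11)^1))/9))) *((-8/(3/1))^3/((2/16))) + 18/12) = -32432260057/10840830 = -2991.68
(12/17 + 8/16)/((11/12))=1.32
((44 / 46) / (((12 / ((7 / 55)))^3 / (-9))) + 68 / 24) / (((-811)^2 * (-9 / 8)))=-94621657 / 24710906830500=-0.00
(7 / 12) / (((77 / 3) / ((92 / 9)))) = 23 / 99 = 0.23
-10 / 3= -3.33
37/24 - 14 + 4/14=-2045/168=-12.17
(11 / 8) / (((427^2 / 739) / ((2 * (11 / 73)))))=89419 / 53240068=0.00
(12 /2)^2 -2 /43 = 1546 /43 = 35.95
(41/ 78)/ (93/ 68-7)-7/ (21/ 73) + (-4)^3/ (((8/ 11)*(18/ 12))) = -1241165/ 14937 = -83.09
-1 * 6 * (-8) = 48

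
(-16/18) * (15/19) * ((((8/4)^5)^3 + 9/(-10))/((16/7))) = -2293697/228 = -10060.07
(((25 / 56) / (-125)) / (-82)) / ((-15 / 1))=-1 / 344400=-0.00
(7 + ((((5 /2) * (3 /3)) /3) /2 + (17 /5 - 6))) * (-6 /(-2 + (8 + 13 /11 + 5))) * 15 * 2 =-9537 /134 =-71.17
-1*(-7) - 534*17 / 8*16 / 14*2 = -18107 / 7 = -2586.71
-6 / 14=-3 / 7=-0.43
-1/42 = -0.02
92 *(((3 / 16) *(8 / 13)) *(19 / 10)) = 1311 / 65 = 20.17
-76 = -76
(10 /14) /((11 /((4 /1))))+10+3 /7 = 10.69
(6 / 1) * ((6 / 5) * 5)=36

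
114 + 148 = 262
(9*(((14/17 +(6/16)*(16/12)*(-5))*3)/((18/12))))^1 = -513/17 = -30.18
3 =3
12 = 12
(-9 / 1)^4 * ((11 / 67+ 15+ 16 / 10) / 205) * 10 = 5365.36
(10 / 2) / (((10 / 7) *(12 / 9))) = 21 / 8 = 2.62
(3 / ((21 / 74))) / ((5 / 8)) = 592 / 35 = 16.91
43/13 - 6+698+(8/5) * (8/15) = 678757/975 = 696.16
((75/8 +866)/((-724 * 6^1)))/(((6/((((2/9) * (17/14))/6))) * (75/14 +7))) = -119051/973959552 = -0.00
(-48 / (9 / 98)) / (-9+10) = -1568 / 3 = -522.67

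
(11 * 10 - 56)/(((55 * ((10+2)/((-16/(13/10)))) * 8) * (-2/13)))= 9/11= 0.82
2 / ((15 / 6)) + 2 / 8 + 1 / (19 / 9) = 579 / 380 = 1.52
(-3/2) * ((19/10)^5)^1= -7428297/200000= -37.14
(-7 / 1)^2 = 49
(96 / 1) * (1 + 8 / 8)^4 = 1536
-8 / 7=-1.14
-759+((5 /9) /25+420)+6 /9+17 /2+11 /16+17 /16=-59051 /180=-328.06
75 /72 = 25 /24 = 1.04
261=261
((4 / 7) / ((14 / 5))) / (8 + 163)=10 / 8379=0.00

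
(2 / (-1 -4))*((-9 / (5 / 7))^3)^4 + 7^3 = -7818376656538954587487 / 1220703125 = -6404814157036.71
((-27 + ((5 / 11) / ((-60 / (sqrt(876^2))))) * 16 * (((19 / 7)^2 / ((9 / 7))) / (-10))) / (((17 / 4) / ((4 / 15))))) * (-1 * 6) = -12.74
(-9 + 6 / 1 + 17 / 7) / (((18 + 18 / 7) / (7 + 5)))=-0.33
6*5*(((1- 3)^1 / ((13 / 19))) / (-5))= 228 / 13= 17.54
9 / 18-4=-7 / 2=-3.50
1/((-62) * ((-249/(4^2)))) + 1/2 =7735/15438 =0.50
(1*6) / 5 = 6 / 5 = 1.20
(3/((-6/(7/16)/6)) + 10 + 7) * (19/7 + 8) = 18825/112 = 168.08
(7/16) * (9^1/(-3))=-21/16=-1.31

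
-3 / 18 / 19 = -1 / 114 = -0.01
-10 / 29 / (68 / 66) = -165 / 493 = -0.33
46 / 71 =0.65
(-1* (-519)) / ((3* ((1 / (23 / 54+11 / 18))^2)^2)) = 106335488 / 531441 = 200.09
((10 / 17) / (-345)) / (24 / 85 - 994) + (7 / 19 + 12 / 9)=31407306 / 18455821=1.70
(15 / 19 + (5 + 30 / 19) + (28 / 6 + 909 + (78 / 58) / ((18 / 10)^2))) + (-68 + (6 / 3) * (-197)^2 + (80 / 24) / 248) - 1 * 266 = 144269372563 / 1844748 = 78205.46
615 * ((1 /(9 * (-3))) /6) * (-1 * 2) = 205 /27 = 7.59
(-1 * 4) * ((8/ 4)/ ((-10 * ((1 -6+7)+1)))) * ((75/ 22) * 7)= 70/ 11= 6.36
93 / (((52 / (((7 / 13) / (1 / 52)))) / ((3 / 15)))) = 10.02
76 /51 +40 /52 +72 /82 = 85286 /27183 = 3.14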